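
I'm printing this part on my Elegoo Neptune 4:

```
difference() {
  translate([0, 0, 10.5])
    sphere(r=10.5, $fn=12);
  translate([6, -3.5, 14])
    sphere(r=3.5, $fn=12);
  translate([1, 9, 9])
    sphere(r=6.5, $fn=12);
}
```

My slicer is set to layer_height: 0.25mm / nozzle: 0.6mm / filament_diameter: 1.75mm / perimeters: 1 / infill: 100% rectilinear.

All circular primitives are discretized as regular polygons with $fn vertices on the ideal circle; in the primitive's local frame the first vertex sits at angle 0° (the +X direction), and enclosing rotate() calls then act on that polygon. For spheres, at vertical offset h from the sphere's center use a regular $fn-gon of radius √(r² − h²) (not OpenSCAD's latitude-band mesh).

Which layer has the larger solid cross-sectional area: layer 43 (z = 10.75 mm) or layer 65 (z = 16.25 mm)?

layer 43 (z = 10.75 mm)

Layer 43 (z = 10.75): the sphere: section is a regular 12-gon, circumradius = √(r²−h²) = √(10.5²−0.25²) = 10.497 (area = (12/2)·10.497²·sin(360°/12) = 330.56 mm²); the r=3.5 sphere at (6, -3.5) slices to a regular 12-gon of circumradius 1.299 (√(r²−h²) with h=3.25 from center) (area = (12/2)·1.299²·sin(360°/12) = 5.06 mm²); the r=6.5 sphere at (1, 9) slices to a regular 12-gon of circumradius 6.260 (√(r²−h²) with h=1.75 from center) (area = (12/2)·6.260²·sin(360°/12) = 117.56 mm²); After the difference (first − rest): starting from the r=10.5 sphere (330.56 mm²), the r=3.5 sphere at (6, -3.5) lies wholly inside it (removes its full 5.06 mm² and its 8.07 mm outline becomes a hole wall); the r=6.5 sphere at (1, 9) partially overlaps it — only the 65.66 mm² overlap (of its 117.56 mm²) is removed, clipping the outline — area = 259.84 mm². So its area = 259.84 mm². Layer 65 (z = 16.25): the r=10.5 sphere slices to a regular 12-gon of circumradius 8.786 (√(r²−h²) with h=5.75 from center) (area = (12/2)·8.786²·sin(360°/12) = 231.56 mm²); the sphere at (6, -3.5): section is a regular 12-gon, circumradius = √(r²−h²) = √(3.5²−2.25²) = 2.681 (area = (12/2)·2.681²·sin(360°/12) = 21.56 mm²); the sphere at (1, 9) does not reach this height (|z−center|=7.250 > r=6.5); Subtracting the remaining from the first: starting from the r=10.5 sphere (231.56 mm²), the r=3.5 sphere at (6, -3.5) partially overlaps it — only the 18.36 mm² overlap (of its 21.56 mm²) is removed, clipping the outline — area = 213.21 mm². So its area = 213.21 mm². Layer 43 is larger (259.84 vs 213.21 mm²).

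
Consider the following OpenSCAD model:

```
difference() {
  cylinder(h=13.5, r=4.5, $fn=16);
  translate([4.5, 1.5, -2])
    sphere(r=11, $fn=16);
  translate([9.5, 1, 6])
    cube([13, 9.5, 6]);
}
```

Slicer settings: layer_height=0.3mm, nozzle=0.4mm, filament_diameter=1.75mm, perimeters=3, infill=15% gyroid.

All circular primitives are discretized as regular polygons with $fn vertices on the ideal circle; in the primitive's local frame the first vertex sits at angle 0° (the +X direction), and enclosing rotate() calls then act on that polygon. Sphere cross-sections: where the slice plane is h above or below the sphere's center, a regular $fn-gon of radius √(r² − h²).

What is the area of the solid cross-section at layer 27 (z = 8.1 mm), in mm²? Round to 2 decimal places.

41.30 mm²

At z = 8.1 mm: the r=4.5 cylinder contributes a regular 16-gon of circumradius 4.5 (area = (16/2)·4.500²·sin(360°/16) = 61.99 mm²); the r=11 sphere at (4.5, 1.5) contributes a regular 16-gon of circumradius √(11²−10.1²) = 4.358 (area = (16/2)·4.358²·sin(360°/16) = 58.14 mm²); the cube at (9.5, 1) (footprint 13×9.5) is included at this height (area 123.50 mm²); Subtracting the remaining from the first: starting from the r=4.5 cylinder (61.99 mm²), the r=11 sphere at (4.5, 1.5) partially overlaps it — only the 20.70 mm² overlap (of its 58.14 mm²) is removed, clipping the outline; the 13×9.5 cube at (9.5, 1) misses the remaining region (no effect) — area = 41.30 mm². Overall, the cross-section is a single solid region. Net area = 41.30 mm².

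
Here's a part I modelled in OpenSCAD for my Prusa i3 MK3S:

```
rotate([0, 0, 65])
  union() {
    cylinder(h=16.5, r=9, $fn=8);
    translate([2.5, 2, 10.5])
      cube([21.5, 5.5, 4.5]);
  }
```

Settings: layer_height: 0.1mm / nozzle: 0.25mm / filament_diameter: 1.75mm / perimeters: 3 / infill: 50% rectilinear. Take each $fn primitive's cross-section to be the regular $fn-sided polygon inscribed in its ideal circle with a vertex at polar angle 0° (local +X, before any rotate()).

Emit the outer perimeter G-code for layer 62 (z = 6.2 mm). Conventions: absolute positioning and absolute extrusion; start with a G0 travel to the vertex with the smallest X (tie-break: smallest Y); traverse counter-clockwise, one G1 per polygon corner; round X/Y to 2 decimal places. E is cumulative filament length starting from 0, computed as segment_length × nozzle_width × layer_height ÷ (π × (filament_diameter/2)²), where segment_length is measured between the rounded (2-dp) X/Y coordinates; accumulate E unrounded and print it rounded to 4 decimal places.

At z = 6.2 mm: the r=9 cylinder gives a regular 8-gon of circumradius 9 (constant along its height); the cube at (2.5, 2) is not intersected at this z (z outside [10.5, 15]); Merging all regions: only the r=9 cylinder is present, so the union is just that shape — 1 connected region; (rotated 65° about Z; rotation is an isometry so areas/perimeters/island counts are preserved). The outline is a single polygon with 8 vertices. Extrusion per mm of travel: 0.25 × 0.1 / (π × 0.875²) = 0.010394. Accumulating E over each segment gives final E = 0.5729.

G0 X-8.46 Y-3.08 Z6.20
G1 X-3.80 Y-8.16 E0.0717
G1 X3.08 Y-8.46 E0.1432
G1 X8.16 Y-3.80 E0.2149
G1 X8.46 Y3.08 E0.2865
G1 X3.80 Y8.16 E0.3581
G1 X-3.08 Y8.46 E0.4297
G1 X-8.16 Y3.80 E0.5013
G1 X-8.46 Y-3.08 E0.5729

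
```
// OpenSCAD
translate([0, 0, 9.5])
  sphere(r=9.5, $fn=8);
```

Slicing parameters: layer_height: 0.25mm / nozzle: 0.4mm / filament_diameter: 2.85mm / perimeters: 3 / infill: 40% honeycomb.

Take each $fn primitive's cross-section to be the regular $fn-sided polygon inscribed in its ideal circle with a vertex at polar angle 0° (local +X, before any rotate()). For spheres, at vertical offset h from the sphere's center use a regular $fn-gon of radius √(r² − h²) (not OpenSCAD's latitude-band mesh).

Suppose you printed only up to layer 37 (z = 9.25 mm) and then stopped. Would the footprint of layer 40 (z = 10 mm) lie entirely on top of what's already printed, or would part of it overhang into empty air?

entirely on top

Compare the two slices. At z = 9.25: the r=9.5 sphere slices to a regular 8-gon of circumradius 9.497 (√(r²−h²) with h=0.25 from center) (area = (8/2)·9.497²·sin(360°/8) = 255.09 mm²). At z = 10: the sphere: section is a regular 8-gon, circumradius = √(r²−h²) = √(9.5²−0.5²) = 9.487 (area = (8/2)·9.487²·sin(360°/8) = 254.56 mm²). Checking containment: the cross-section at z = 10 is a subset of the cross-section at z = 9.25.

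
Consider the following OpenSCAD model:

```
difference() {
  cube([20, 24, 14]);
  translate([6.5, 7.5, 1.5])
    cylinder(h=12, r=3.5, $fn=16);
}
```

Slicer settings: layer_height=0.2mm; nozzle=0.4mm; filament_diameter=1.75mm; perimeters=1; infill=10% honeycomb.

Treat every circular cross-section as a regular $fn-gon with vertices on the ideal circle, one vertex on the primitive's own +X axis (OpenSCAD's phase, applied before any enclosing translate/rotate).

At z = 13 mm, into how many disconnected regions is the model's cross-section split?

At z = 13 mm: the 20×24 cube contributes its full rectangle; the cylinder at (6.5, 7.5): section is a regular 16-gon, circumradius r=3.5; After the difference (first − rest): starting from the 20×24 cube, the r=3.5 cylinder at (6.5, 7.5) lies wholly inside it (removes its full 37.50 mm² and its 21.85 mm outline becomes a hole wall) — 1 connected region with 1 hole. The result has 1 disconnected region.

1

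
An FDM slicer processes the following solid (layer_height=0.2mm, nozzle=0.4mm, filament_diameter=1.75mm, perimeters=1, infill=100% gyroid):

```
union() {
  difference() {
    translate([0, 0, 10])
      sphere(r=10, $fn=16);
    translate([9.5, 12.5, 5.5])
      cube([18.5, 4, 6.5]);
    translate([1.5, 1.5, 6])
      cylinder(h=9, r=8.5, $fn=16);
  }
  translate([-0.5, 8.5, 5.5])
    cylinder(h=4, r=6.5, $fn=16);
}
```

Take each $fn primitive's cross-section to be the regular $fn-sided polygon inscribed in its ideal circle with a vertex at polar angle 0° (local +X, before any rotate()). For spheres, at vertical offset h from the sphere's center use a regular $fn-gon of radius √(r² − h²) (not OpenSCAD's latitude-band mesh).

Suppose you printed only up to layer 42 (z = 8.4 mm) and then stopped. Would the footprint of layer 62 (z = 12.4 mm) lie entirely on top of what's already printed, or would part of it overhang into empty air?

Compare the two slices. At z = 8.4: the r=10 sphere contributes a regular 16-gon of circumradius √(10²−1.6²) = 9.871 (area = (16/2)·9.871²·sin(360°/16) = 298.31 mm²); the 18.5×4 cube at (9.5, 12.5) contributes its full rectangle (area 74.00 mm²); the r=8.5 cylinder at (1.5, 1.5) gives a regular 16-gon of circumradius 8.5 (constant along its height) (area = (16/2)·8.500²·sin(360°/16) = 221.19 mm²); Subtracting the remaining from the first: starting from the r=10 sphere (298.31 mm²), the 18.5×4 cube at (9.5, 12.5) misses the remaining region (no effect); the r=8.5 cylinder at (1.5, 1.5) partially overlaps it — only the 213.10 mm² overlap (of its 221.19 mm²) is removed, clipping the outline — area = 85.21 mm²; the r=6.5 cylinder at (-0.5, 8.5) contributes a regular 16-gon of circumradius 6.5 (area = (16/2)·6.500²·sin(360°/16) = 129.35 mm²); Taking the union: the regions partially overlap — summed areas 214.56 mm² minus the doubly-counted overlap 6.12 mm² gives 208.44 mm² — area = 208.44 mm². At z = 12.4: the r=10 sphere contributes a regular 16-gon of circumradius √(10²−2.4²) = 9.708 (area = (16/2)·9.708²·sin(360°/16) = 288.51 mm²); the cube at (9.5, 12.5) is not intersected at this z (z outside [5.5, 12]); the r=8.5 cylinder at (1.5, 1.5) contributes a regular 16-gon of circumradius 8.5 (area = (16/2)·8.500²·sin(360°/16) = 221.19 mm²); Taking the first minus the rest: starting from the r=10 sphere (288.51 mm²), the r=8.5 cylinder at (1.5, 1.5) partially overlaps it — only the 210.72 mm² overlap (of its 221.19 mm²) is removed, clipping the outline — area = 77.79 mm²; the cylinder at (-0.5, 8.5) does not reach this height (z outside [5.5, 9.5]); Combining (union): only that combined region is present, so the union is just that shape — area = 77.79 mm². Checking containment: the cross-section at z = 12.4 is a subset of the cross-section at z = 8.4.

entirely on top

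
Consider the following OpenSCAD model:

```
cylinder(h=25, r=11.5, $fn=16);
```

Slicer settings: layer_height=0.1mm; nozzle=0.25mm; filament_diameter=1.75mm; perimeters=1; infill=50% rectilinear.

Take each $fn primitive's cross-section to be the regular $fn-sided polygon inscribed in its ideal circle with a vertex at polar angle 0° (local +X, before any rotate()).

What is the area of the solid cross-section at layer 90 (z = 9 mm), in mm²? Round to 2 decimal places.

At z = 9 mm: the r=11.5 cylinder gives a regular 16-gon of circumradius 11.5 (constant along its height) (area = (16/2)·11.500²·sin(360°/16) = 404.88 mm²). Overall, the cross-section is a single solid region. Net area = 404.88 mm².

404.88 mm²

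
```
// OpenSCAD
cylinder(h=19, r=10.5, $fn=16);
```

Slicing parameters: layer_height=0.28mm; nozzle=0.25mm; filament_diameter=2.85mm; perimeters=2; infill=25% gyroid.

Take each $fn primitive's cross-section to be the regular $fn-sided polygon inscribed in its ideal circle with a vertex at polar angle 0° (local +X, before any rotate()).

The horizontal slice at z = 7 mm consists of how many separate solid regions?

At z = 7 mm: the r=10.5 cylinder gives a regular 16-gon of circumradius 10.5 (constant along its height). The result has 1 disconnected region.

1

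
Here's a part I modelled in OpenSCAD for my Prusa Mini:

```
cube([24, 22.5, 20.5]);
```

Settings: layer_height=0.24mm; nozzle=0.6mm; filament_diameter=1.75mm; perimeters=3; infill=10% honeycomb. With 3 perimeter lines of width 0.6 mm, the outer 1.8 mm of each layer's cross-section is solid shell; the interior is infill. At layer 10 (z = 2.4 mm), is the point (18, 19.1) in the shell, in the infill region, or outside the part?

infill

At z = 2.4 mm: the cube (footprint 24×22.5) is included at this height. Overall, the cross-section is a single solid region. The nearest boundary edge runs (24.00, 22.50)→(0.00, 22.50); distance from the point to it = 3.40 mm. The point is inside the cross-section and 3.40 mm from the nearest boundary — more than the 1.8 mm shell width (3 × 0.6), so it's in the infill interior.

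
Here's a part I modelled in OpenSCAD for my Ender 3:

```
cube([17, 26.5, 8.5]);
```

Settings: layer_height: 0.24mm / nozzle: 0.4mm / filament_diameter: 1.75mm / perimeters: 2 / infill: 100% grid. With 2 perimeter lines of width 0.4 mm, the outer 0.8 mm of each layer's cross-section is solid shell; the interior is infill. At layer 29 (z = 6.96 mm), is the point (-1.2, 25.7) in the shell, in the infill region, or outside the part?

At z = 6.96 mm: the cube is present — its section is the full 17×26.5 rectangle. Overall, the cross-section is a single solid region. The nearest boundary edge runs (0.00, 26.50)→(0.00, 0.00); distance from the point to it = 1.20 mm. The point is not inside any of the regions above, so it lies outside the cross-section (1.20 mm from the nearest boundary).

outside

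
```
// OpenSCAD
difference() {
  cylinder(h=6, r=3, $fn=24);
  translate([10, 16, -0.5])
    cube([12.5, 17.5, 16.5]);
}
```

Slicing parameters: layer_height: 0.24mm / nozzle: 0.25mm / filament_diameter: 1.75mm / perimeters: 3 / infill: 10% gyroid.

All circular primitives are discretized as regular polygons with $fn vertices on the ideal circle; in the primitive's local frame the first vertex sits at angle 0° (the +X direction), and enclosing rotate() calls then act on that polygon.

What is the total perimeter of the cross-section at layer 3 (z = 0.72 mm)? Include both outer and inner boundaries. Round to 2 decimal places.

At z = 0.72 mm: the r=3 cylinder contributes a regular 24-gon of circumradius 3 (perimeter = 2·24·3.000·sin(180°/24) = 18.80 mm); the cube at (10, 16) (footprint 12.5×17.5) is included at this height (perimeter 60.00 mm); Subtracting the remaining from the first: starting from the r=3 cylinder, the 12.5×17.5 cube at (10, 16) misses the remaining region (no effect) — boundary = 18.80 mm. Overall, the cross-section is a single solid region. Total boundary length (outer) = 18.80 mm.

18.80 mm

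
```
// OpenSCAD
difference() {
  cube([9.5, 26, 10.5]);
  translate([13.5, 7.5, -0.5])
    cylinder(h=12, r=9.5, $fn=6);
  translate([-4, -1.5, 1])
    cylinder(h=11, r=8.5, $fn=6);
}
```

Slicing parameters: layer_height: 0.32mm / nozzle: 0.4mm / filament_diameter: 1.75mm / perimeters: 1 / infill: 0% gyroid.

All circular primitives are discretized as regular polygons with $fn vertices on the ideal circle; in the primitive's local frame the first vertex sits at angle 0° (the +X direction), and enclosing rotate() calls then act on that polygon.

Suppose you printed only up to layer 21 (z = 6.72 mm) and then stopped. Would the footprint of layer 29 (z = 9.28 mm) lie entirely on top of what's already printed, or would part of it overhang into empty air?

entirely on top

Compare the two slices. At z = 6.72: the 9.5×26 cube contributes its full rectangle (area 247.00 mm²); the r=9.5 cylinder at (13.5, 7.5) contributes a regular 6-gon of circumradius 9.5 (area = (6/2)·9.500²·sin(360°/6) = 234.48 mm²); the r=8.5 cylinder at (-4, -1.5) gives a regular 6-gon of circumradius 8.5 (constant along its height) (area = (6/2)·8.500²·sin(360°/6) = 187.71 mm²); After the difference (first − rest): starting from the 9.5×26 cube (247.00 mm²), the r=9.5 cylinder at (13.5, 7.5) partially overlaps it — only the 50.72 mm² overlap (of its 234.48 mm²) is removed, clipping the outline; the r=8.5 cylinder at (-4, -1.5) partially overlaps it — only the 11.38 mm² overlap (of its 187.71 mm²) is removed, clipping the outline — area = 184.90 mm². At z = 9.28: the 9.5×26 cube contributes its full rectangle (area 247.00 mm²); the r=9.5 cylinder at (13.5, 7.5) contributes a regular 6-gon of circumradius 9.5 (area = (6/2)·9.500²·sin(360°/6) = 234.48 mm²); the r=8.5 cylinder at (-4, -1.5) gives a regular 6-gon of circumradius 8.5 (constant along its height) (area = (6/2)·8.500²·sin(360°/6) = 187.71 mm²); Subtracting the remaining from the first: starting from the 9.5×26 cube (247.00 mm²), the r=9.5 cylinder at (13.5, 7.5) partially overlaps it — only the 50.72 mm² overlap (of its 234.48 mm²) is removed, clipping the outline; the r=8.5 cylinder at (-4, -1.5) partially overlaps it — only the 11.38 mm² overlap (of its 187.71 mm²) is removed, clipping the outline — area = 184.90 mm². Checking containment: the cross-section at z = 9.28 is a subset of the cross-section at z = 6.72.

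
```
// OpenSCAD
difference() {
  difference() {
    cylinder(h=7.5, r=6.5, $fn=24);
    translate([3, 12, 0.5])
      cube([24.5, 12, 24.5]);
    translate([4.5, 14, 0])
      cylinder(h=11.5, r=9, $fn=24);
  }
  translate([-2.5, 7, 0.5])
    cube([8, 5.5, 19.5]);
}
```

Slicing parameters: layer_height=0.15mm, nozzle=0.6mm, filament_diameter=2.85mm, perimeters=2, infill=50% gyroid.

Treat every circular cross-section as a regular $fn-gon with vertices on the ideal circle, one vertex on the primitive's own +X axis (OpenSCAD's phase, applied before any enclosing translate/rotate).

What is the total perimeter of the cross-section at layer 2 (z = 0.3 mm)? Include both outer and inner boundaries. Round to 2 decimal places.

40.67 mm

At z = 0.3 mm: the r=6.5 cylinder gives a regular 24-gon of circumradius 6.5 (constant along its height) (perimeter = 2·24·6.500·sin(180°/24) = 40.72 mm); the cube at (3, 12) does not reach this height (z outside [0.5, 25]); the r=9 cylinder at (4.5, 14) gives a regular 24-gon of circumradius 9 (constant along its height) (perimeter = 2·24·9.000·sin(180°/24) = 56.39 mm); Taking the first minus the rest: starting from the r=6.5 cylinder, the r=9 cylinder at (4.5, 14) partially overlaps it — only the 2.15 mm² overlap (of its 251.57 mm²) is removed, clipping the outline — boundary = 40.67 mm; the cube at (-2.5, 7) is not intersected at this z (z outside [0.5, 20]); Subtracting the remaining from the first: none of the subtracted shapes is present at this height, so that combined region is unchanged — boundary = 40.67 mm. Overall, the cross-section is a single solid region. Total boundary length (outer) = 40.67 mm.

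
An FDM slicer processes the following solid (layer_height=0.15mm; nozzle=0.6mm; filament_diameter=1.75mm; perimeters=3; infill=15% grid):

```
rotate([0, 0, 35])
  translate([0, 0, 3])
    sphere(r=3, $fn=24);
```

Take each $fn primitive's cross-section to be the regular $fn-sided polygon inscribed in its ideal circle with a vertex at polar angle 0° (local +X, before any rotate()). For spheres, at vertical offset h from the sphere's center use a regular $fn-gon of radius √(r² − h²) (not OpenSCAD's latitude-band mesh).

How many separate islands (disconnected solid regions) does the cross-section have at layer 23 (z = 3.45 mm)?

At z = 3.45 mm: the r=3 sphere contributes a regular 24-gon of circumradius √(3²−0.45²) = 2.966; (whole slice rotated 35° about Z — lengths, areas and connectivity unchanged). Overall, the cross-section is a single solid region. Island count = 1.

1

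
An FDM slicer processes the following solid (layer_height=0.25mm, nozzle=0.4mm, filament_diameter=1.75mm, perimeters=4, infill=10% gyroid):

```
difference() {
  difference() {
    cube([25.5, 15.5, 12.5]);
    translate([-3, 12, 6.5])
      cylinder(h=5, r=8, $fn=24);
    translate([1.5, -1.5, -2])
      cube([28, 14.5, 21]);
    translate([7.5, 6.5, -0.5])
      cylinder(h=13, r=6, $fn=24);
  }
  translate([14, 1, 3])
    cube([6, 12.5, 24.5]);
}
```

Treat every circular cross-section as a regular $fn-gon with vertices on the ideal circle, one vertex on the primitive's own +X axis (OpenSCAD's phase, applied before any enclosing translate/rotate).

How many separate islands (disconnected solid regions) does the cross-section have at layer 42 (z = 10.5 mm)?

At z = 10.5 mm: the cube is present — its section is the full 25.5×15.5 rectangle; the cylinder at (-3, 12): section is a regular 24-gon, circumradius r=8; the cube at (1.5, -1.5) (footprint 28×14.5) is included at this height; the cylinder at (7.5, 6.5): section is a regular 24-gon, circumradius r=6; Subtracting the remaining from the first: starting from the 25.5×15.5 cube, the r=8 cylinder at (-3, 12) partially overlaps it — only the 42.81 mm² overlap (of its 198.77 mm²) is removed, clipping the outline; the 28×14.5 cube at (1.5, -1.5) partially overlaps it — only the 292.66 mm² overlap (of its 406.00 mm²) is removed, clipping the outline; the r=6 cylinder at (7.5, 6.5) misses the remaining region (no effect) — 2 connected regions; the cube at (14, 1) (footprint 6×12.5) is included at this height; Taking the first minus the rest: starting from the result so far, the 6×12.5 cube at (14, 1) partially overlaps it — only the 3.00 mm² overlap (of its 75.00 mm²) is removed, clipping the outline — 2 connected regions. Overall, the cross-section has 2 separate islands. Island count = 2.

2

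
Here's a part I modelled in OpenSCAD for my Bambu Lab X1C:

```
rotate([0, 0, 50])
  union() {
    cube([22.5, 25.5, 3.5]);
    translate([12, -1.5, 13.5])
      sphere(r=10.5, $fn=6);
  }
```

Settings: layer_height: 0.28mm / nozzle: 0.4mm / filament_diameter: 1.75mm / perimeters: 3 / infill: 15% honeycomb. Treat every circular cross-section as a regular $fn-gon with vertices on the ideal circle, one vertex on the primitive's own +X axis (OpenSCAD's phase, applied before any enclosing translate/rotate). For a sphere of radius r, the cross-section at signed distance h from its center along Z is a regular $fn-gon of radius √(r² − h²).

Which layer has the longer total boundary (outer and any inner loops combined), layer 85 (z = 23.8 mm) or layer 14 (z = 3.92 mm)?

layer 14 (z = 3.92 mm)

Layer 85 (z = 23.8): the cube is absent (z outside [0, 3.5]); the r=10.5 sphere at (12, -1.5) contributes a regular 6-gon of circumradius √(10.5²−10.3²) = 2.040 (perimeter = 2·6·2.040·sin(180°/6) = 12.24 mm); Taking the union: only the r=10.5 sphere at (12, -1.5) is present, so the union is just that shape — boundary = 12.24 mm; (rotated 50° about Z; rotation is an isometry so areas/perimeters/island counts are preserved). So its perimeter = 12.24 mm. Layer 14 (z = 3.92): the cube is absent (z outside [0, 3.5]); the r=10.5 sphere at (12, -1.5) contributes a regular 6-gon of circumradius √(10.5²−9.58²) = 4.298 (perimeter = 2·6·4.298·sin(180°/6) = 25.79 mm); Combining (union): only the r=10.5 sphere at (12, -1.5) is present, so the union is just that shape — boundary = 25.79 mm; (whole slice rotated 50° about Z — lengths, areas and connectivity unchanged). So its perimeter = 25.79 mm. Layer 14 is larger (25.79 vs 12.24 mm).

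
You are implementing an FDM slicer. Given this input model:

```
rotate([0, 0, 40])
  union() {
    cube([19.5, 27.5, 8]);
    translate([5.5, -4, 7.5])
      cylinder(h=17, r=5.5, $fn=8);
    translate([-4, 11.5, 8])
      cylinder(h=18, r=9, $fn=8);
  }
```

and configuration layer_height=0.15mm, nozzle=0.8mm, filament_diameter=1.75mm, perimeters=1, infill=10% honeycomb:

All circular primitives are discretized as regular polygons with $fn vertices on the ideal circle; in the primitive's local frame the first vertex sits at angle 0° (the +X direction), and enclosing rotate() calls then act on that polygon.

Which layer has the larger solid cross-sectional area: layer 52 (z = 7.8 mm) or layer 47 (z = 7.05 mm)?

Layer 52 (z = 7.8): the cube (footprint 19.5×27.5) is included at this height (area 536.25 mm²); the r=5.5 cylinder at (5.5, -4) gives a regular 8-gon of circumradius 5.5 (constant along its height) (area = (8/2)·5.500²·sin(360°/8) = 85.56 mm²); the cylinder at (-4, 11.5) is absent (z outside [8, 26]); Merging all regions: the regions partially overlap — summed areas 621.81 mm² minus the doubly-counted overlap 5.43 mm² gives 616.38 mm² — area = 616.38 mm²; (whole slice rotated 40° about Z — lengths, areas and connectivity unchanged). So its area = 616.38 mm². Layer 47 (z = 7.05): the 19.5×27.5 cube contributes its full rectangle (area 536.25 mm²); the cylinder at (5.5, -4) is absent (z outside [7.5, 24.5]); the cylinder at (-4, 11.5) is absent (z outside [8, 26]); Taking the union: only the 19.5×27.5 cube is present, so the union is just that shape — area = 536.25 mm²; (whole slice rotated 40° about Z — lengths, areas and connectivity unchanged). So its area = 536.25 mm². Layer 52 is larger (616.38 vs 536.25 mm²).

layer 52 (z = 7.8 mm)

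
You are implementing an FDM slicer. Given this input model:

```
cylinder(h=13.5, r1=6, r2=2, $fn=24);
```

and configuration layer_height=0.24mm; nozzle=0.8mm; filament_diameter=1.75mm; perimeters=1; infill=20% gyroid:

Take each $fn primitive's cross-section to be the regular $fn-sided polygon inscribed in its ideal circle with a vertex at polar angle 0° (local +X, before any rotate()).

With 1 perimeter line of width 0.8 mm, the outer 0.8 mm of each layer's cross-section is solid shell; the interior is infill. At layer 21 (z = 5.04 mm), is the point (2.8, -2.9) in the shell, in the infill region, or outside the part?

At z = 5.04 mm: the cone contributes a regular 24-gon of circumradius 4.507 (interpolated between r1=6 and r2=2 at t=0.373). Overall, the cross-section is a single solid region. The nearest boundary edge runs (2.25, -3.90)→(3.19, -3.19); distance from the point to it = 0.46 mm. The point is inside the cross-section, 0.46 mm from the nearest boundary — within the 0.8 mm shell band (1 × 0.8).

shell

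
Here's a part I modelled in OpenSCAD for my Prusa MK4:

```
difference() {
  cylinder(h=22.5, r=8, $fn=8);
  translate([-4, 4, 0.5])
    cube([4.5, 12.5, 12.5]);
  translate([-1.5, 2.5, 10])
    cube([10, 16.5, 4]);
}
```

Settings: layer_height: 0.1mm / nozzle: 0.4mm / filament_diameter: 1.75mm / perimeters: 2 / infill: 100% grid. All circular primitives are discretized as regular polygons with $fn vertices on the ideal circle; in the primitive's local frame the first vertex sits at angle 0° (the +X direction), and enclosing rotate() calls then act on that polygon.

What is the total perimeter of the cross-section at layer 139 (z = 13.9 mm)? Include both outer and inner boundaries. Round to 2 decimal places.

At z = 13.9 mm: the cylinder: section is a regular 8-gon, circumradius r=8 (perimeter = 2·8·8.000·sin(180°/8) = 48.98 mm); the cube at (-4, 4) is absent (z outside [0.5, 13]); the cube at (-1.5, 2.5) is present — its section is the full 10×16.5 rectangle (perimeter 53.00 mm); After the difference (first − rest): starting from the r=8 cylinder, the 10×16.5 cube at (-1.5, 2.5) partially overlaps it — only the 34.33 mm² overlap (of its 165.00 mm²) is removed, clipping the outline — boundary = 51.16 mm. Overall, the cross-section is a single solid region. Total boundary length (outer) = 51.16 mm.

51.16 mm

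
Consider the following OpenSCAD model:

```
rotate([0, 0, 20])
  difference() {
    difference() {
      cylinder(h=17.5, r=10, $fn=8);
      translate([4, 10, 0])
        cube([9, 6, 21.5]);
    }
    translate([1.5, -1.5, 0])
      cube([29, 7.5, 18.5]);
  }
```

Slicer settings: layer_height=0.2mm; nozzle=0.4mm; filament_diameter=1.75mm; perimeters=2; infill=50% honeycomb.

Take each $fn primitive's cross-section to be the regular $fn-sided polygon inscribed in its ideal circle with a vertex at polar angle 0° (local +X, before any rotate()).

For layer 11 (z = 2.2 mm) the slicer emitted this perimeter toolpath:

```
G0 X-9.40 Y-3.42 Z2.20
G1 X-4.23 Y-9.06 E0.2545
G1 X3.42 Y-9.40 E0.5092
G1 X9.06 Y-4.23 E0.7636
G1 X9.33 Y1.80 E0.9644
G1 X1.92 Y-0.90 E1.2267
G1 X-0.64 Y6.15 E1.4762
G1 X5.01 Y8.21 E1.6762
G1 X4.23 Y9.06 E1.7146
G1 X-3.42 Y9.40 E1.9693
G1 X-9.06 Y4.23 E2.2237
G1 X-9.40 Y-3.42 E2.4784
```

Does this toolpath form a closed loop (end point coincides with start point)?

Start point (G0): (-9.40, -3.42). End point (last G1): the path returns to the start — closed.

yes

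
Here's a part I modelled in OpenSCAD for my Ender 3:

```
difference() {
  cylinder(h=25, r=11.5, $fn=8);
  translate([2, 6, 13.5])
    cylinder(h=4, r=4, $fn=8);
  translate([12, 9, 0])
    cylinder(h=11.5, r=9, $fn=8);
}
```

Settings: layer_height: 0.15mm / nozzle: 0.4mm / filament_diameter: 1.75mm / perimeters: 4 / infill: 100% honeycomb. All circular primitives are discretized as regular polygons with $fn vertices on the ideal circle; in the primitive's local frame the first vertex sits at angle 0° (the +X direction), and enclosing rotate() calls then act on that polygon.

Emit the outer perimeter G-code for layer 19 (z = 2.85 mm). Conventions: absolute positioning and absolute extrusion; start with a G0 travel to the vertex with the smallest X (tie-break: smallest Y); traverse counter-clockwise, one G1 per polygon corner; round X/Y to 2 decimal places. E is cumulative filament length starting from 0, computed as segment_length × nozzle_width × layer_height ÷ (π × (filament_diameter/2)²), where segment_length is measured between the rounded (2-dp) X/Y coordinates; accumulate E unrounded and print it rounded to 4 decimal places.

G0 X-11.50 Y0.00 Z2.85
G1 X-8.13 Y-8.13 E0.2195
G1 X0.00 Y-11.50 E0.4391
G1 X8.13 Y-8.13 E0.6586
G1 X11.50 Y0.00 E0.8781
G1 X11.40 Y0.25 E0.8849
G1 X5.64 Y2.64 E1.0404
G1 X3.00 Y9.00 E1.2122
G1 X3.44 Y10.07 E1.2411
G1 X0.00 Y11.50 E1.3340
G1 X-8.13 Y8.13 E1.5535
G1 X-11.50 Y0.00 E1.7731

At z = 2.85 mm: the cylinder: section is a regular 8-gon, circumradius r=11.5; the cylinder at (2, 6) does not reach this height (z outside [13.5, 17.5]); the r=9 cylinder at (12, 9) gives a regular 8-gon of circumradius 9 (constant along its height); Taking the first minus the rest: starting from the r=11.5 cylinder, the r=9 cylinder at (12, 9) partially overlaps it — only the 36.94 mm² overlap (of its 229.10 mm²) is removed, clipping the outline — 1 connected region. The outline is a single polygon with 11 vertices. Extrusion per mm of travel: 0.4 × 0.15 / (π × 0.875²) = 0.024945. Accumulating E over each segment gives final E = 1.7731.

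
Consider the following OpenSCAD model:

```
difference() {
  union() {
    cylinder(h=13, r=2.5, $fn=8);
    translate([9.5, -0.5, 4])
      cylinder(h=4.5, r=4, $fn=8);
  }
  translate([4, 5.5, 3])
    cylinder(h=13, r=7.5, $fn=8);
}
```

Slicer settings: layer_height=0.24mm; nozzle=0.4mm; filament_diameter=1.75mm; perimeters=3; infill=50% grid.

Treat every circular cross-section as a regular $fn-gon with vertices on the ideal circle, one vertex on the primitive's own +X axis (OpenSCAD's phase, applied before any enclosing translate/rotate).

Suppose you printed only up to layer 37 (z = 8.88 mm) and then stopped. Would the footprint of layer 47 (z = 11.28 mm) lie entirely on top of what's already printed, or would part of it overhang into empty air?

Compare the two slices. At z = 8.88: the r=2.5 cylinder contributes a regular 8-gon of circumradius 2.5 (area = (8/2)·2.500²·sin(360°/8) = 17.68 mm²); the cylinder at (9.5, -0.5) is absent (z outside [4, 8.5]); Combining (union): only the r=2.5 cylinder is present, so the union is just that shape — area = 17.68 mm²; the r=7.5 cylinder at (4, 5.5) contributes a regular 8-gon of circumradius 7.5 (area = (8/2)·7.500²·sin(360°/8) = 159.10 mm²); Subtracting the remaining from the first: starting from the result so far (17.68 mm²), the r=7.5 cylinder at (4, 5.5) partially overlaps it — only the 9.77 mm² overlap (of its 159.10 mm²) is removed, clipping the outline — area = 7.91 mm². At z = 11.28: the r=2.5 cylinder gives a regular 8-gon of circumradius 2.5 (constant along its height) (area = (8/2)·2.500²·sin(360°/8) = 17.68 mm²); the cylinder at (9.5, -0.5) is absent (z outside [4, 8.5]); Combining (union): only the r=2.5 cylinder is present, so the union is just that shape — area = 17.68 mm²; the r=7.5 cylinder at (4, 5.5) contributes a regular 8-gon of circumradius 7.5 (area = (8/2)·7.500²·sin(360°/8) = 159.10 mm²); After the difference (first − rest): starting from the result so far (17.68 mm²), the r=7.5 cylinder at (4, 5.5) partially overlaps it — only the 9.77 mm² overlap (of its 159.10 mm²) is removed, clipping the outline — area = 7.91 mm². Checking containment: the cross-section at z = 11.28 is a subset of the cross-section at z = 8.88.

entirely on top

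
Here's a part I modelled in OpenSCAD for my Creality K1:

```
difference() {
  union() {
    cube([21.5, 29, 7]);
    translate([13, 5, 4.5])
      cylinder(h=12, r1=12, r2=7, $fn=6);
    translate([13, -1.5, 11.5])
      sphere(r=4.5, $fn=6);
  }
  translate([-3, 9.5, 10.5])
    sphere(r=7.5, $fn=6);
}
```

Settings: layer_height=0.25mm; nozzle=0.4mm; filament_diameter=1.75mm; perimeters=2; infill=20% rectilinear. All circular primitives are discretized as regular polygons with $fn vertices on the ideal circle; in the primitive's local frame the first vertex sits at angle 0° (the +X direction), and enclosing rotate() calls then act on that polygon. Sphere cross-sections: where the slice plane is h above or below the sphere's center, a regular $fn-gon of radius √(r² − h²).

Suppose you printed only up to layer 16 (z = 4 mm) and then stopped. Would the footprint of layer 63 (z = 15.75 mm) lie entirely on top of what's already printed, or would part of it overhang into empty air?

part overhangs

Compare the two slices. At z = 4: the 21.5×29 cube contributes its full rectangle (area 623.50 mm²); the cone at (13, 5) does not reach this height (z outside [4.5, 16.5]); the sphere at (13, -1.5) is not intersected at this z (|z−center|=7.500 > r=4.5); Combining (union): only the 21.5×29 cube is present, so the union is just that shape — area = 623.50 mm²; the r=7.5 sphere at (-3, 9.5) contributes a regular 6-gon of circumradius √(7.5²−6.5²) = 3.742 (area = (6/2)·3.742²·sin(360°/6) = 36.37 mm²); Subtracting the remaining from the first: starting from the result so far (623.50 mm²), the r=7.5 sphere at (-3, 9.5) partially overlaps it — only the 0.95 mm² overlap (of its 36.37 mm²) is removed, clipping the outline — area = 622.55 mm². At z = 15.75: the cube is absent (z outside [0, 7]); the cone at (13, 5): at t=0.938 of its height the radius interpolates to r₁+(r₂−r₁)t = 7.312, giving a regular 6-gon of that circumradius (area = (6/2)·7.312²·sin(360°/6) = 138.93 mm²); the sphere at (13, -1.5): section is a regular 6-gon, circumradius = √(r²−h²) = √(4.5²−4.25²) = 1.479 (area = (6/2)·1.479²·sin(360°/6) = 5.68 mm²); Taking the union: the regions partially overlap — summed areas 144.61 mm² minus the doubly-counted overlap 2.36 mm² gives 142.25 mm² — area = 142.25 mm²; the r=7.5 sphere at (-3, 9.5) slices to a regular 6-gon of circumradius 5.356 (√(r²−h²) with h=5.25 from center) (area = (6/2)·5.356²·sin(360°/6) = 74.53 mm²); Subtracting the remaining from the first: starting from the result so far (142.25 mm²), the r=7.5 sphere at (-3, 9.5) misses the remaining region (no effect) — area = 142.25 mm². Checking containment: at z = 15.75 the cross-section extends beyond the z = 4 cross-section by about 14.09 mm².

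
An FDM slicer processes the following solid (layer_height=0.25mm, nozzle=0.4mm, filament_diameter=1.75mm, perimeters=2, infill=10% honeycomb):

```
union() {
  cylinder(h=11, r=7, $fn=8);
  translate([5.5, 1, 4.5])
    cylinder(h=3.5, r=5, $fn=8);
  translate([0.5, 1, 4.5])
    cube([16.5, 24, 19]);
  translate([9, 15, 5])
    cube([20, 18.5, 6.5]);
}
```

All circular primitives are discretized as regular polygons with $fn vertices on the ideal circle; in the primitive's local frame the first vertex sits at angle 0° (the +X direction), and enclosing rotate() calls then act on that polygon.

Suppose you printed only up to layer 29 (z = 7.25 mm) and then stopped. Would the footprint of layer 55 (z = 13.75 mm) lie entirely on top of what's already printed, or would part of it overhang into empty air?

Compare the two slices. At z = 7.25: the r=7 cylinder contributes a regular 8-gon of circumradius 7 (area = (8/2)·7.000²·sin(360°/8) = 138.59 mm²); the r=5 cylinder at (5.5, 1) contributes a regular 8-gon of circumradius 5 (area = (8/2)·5.000²·sin(360°/8) = 70.71 mm²); the cube at (0.5, 1) is present — its section is the full 16.5×24 rectangle (area 396.00 mm²); the 20×18.5 cube at (9, 15) contributes its full rectangle (area 370.00 mm²); Merging all regions: the regions partially overlap — summed areas 975.30 mm² minus the doubly-counted overlap 161.92 mm² gives 813.38 mm² — area = 813.38 mm². At z = 13.75: the cylinder does not reach this height (z outside [0, 11]); the cylinder at (5.5, 1) is absent (z outside [4.5, 8]); the cube at (0.5, 1) (footprint 16.5×24) is included at this height (area 396.00 mm²); the cube at (9, 15) does not reach this height (z outside [5, 11.5]); Taking the union: only the 16.5×24 cube at (0.5, 1) is present, so the union is just that shape — area = 396.00 mm². Checking containment: the cross-section at z = 13.75 is a subset of the cross-section at z = 7.25.

entirely on top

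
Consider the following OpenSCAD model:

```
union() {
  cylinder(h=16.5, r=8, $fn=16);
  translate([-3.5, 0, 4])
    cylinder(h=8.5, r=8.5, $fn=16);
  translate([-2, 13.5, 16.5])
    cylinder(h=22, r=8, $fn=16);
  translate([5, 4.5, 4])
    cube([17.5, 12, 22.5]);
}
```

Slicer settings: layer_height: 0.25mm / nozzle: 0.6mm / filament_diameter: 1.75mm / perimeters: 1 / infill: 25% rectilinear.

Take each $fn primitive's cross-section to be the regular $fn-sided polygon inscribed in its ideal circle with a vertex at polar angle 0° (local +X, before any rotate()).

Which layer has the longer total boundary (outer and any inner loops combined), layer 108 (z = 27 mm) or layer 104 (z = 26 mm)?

layer 104 (z = 26 mm)

Layer 108 (z = 27): the cylinder is absent (z outside [0, 16.5]); the cylinder at (-3.5, 0) does not reach this height (z outside [4, 12.5]); the r=8 cylinder at (-2, 13.5) gives a regular 16-gon of circumradius 8 (constant along its height) (perimeter = 2·16·8.000·sin(180°/16) = 49.94 mm); the cube at (5, 4.5) is not intersected at this z (z outside [4, 26.5]); Combining (union): only the r=8 cylinder at (-2, 13.5) is present, so the union is just that shape — boundary = 49.94 mm. So its perimeter = 49.94 mm. Layer 104 (z = 26): the cylinder is absent (z outside [0, 16.5]); the cylinder at (-3.5, 0) is not intersected at this z (z outside [4, 12.5]); the r=8 cylinder at (-2, 13.5) contributes a regular 16-gon of circumradius 8 (perimeter = 2·16·8.000·sin(180°/16) = 49.94 mm); the 17.5×12 cube at (5, 4.5) contributes its full rectangle (perimeter 59.00 mm); Combining (union): the regions partially overlap (shared area 4.35 mm²), so the edge portions inside another operand are dropped and the merged outline is re-measured after clipping — boundary = 95.01 mm. So its perimeter = 95.01 mm. Layer 104 is larger (95.01 vs 49.94 mm).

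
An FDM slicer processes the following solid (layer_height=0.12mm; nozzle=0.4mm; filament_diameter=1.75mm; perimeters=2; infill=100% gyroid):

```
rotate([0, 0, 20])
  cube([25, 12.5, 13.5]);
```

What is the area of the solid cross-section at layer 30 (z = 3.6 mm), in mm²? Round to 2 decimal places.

At z = 3.6 mm: the cube is present — its section is the full 25×12.5 rectangle (area 312.50 mm²); (whole slice rotated 20° about Z — lengths, areas and connectivity unchanged). Overall, the cross-section is a single solid region. Net area = 312.50 mm².

312.50 mm²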